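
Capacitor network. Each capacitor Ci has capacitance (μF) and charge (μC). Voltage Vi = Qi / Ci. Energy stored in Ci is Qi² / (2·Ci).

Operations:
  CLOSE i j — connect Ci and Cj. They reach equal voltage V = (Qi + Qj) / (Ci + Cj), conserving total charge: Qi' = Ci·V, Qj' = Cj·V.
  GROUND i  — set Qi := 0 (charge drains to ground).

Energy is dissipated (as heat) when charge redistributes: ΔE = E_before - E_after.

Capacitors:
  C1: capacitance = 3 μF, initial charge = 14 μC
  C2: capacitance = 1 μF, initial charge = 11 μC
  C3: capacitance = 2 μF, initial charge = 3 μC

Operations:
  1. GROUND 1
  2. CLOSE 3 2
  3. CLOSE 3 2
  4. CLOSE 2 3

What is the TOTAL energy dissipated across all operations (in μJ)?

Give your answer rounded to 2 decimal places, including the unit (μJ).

Answer: 62.75 μJ

Derivation:
Initial: C1(3μF, Q=14μC, V=4.67V), C2(1μF, Q=11μC, V=11.00V), C3(2μF, Q=3μC, V=1.50V)
Op 1: GROUND 1: Q1=0; energy lost=32.667
Op 2: CLOSE 3-2: Q_total=14.00, C_total=3.00, V=4.67; Q3=9.33, Q2=4.67; dissipated=30.083
Op 3: CLOSE 3-2: Q_total=14.00, C_total=3.00, V=4.67; Q3=9.33, Q2=4.67; dissipated=0.000
Op 4: CLOSE 2-3: Q_total=14.00, C_total=3.00, V=4.67; Q2=4.67, Q3=9.33; dissipated=0.000
Total dissipated: 62.750 μJ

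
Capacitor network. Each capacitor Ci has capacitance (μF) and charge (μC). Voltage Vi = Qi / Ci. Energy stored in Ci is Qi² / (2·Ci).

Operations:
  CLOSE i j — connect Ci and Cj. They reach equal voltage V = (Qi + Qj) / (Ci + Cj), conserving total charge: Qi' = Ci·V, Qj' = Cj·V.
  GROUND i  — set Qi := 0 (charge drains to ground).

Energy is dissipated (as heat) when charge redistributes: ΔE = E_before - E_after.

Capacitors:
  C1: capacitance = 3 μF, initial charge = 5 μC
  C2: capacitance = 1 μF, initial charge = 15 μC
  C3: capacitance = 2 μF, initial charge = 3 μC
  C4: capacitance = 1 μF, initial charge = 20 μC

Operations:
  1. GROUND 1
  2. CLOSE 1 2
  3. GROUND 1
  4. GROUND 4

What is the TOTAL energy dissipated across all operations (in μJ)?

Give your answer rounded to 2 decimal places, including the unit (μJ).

Answer: 309.64 μJ

Derivation:
Initial: C1(3μF, Q=5μC, V=1.67V), C2(1μF, Q=15μC, V=15.00V), C3(2μF, Q=3μC, V=1.50V), C4(1μF, Q=20μC, V=20.00V)
Op 1: GROUND 1: Q1=0; energy lost=4.167
Op 2: CLOSE 1-2: Q_total=15.00, C_total=4.00, V=3.75; Q1=11.25, Q2=3.75; dissipated=84.375
Op 3: GROUND 1: Q1=0; energy lost=21.094
Op 4: GROUND 4: Q4=0; energy lost=200.000
Total dissipated: 309.635 μJ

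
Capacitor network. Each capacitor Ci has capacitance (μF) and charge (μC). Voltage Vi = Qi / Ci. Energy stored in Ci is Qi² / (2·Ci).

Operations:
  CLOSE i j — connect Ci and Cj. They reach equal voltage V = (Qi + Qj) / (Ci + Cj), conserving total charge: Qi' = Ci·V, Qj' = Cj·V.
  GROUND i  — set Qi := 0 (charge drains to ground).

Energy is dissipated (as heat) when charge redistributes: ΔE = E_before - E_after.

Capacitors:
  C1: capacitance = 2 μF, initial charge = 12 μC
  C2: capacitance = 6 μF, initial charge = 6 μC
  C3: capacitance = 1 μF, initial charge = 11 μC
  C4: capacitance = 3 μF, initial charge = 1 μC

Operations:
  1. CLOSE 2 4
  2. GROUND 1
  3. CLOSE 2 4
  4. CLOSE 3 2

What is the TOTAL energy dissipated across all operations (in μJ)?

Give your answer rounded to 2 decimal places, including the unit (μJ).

Answer: 81.23 μJ

Derivation:
Initial: C1(2μF, Q=12μC, V=6.00V), C2(6μF, Q=6μC, V=1.00V), C3(1μF, Q=11μC, V=11.00V), C4(3μF, Q=1μC, V=0.33V)
Op 1: CLOSE 2-4: Q_total=7.00, C_total=9.00, V=0.78; Q2=4.67, Q4=2.33; dissipated=0.444
Op 2: GROUND 1: Q1=0; energy lost=36.000
Op 3: CLOSE 2-4: Q_total=7.00, C_total=9.00, V=0.78; Q2=4.67, Q4=2.33; dissipated=0.000
Op 4: CLOSE 3-2: Q_total=15.67, C_total=7.00, V=2.24; Q3=2.24, Q2=13.43; dissipated=44.783
Total dissipated: 81.228 μJ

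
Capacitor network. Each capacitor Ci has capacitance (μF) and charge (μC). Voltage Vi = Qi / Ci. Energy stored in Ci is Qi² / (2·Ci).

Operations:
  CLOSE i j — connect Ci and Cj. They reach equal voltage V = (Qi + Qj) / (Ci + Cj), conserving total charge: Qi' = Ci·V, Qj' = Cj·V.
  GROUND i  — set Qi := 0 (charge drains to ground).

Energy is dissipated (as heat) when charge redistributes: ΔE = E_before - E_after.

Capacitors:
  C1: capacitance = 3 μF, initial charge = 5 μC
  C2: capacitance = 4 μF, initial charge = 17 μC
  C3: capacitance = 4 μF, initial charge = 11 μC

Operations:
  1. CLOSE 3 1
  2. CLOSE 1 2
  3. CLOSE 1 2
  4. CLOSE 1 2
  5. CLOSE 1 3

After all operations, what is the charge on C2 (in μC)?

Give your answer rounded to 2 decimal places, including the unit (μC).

Initial: C1(3μF, Q=5μC, V=1.67V), C2(4μF, Q=17μC, V=4.25V), C3(4μF, Q=11μC, V=2.75V)
Op 1: CLOSE 3-1: Q_total=16.00, C_total=7.00, V=2.29; Q3=9.14, Q1=6.86; dissipated=1.006
Op 2: CLOSE 1-2: Q_total=23.86, C_total=7.00, V=3.41; Q1=10.22, Q2=13.63; dissipated=3.307
Op 3: CLOSE 1-2: Q_total=23.86, C_total=7.00, V=3.41; Q1=10.22, Q2=13.63; dissipated=0.000
Op 4: CLOSE 1-2: Q_total=23.86, C_total=7.00, V=3.41; Q1=10.22, Q2=13.63; dissipated=0.000
Op 5: CLOSE 1-3: Q_total=19.37, C_total=7.00, V=2.77; Q1=8.30, Q3=11.07; dissipated=1.080
Final charges: Q1=8.30, Q2=13.63, Q3=11.07

Answer: 13.63 μC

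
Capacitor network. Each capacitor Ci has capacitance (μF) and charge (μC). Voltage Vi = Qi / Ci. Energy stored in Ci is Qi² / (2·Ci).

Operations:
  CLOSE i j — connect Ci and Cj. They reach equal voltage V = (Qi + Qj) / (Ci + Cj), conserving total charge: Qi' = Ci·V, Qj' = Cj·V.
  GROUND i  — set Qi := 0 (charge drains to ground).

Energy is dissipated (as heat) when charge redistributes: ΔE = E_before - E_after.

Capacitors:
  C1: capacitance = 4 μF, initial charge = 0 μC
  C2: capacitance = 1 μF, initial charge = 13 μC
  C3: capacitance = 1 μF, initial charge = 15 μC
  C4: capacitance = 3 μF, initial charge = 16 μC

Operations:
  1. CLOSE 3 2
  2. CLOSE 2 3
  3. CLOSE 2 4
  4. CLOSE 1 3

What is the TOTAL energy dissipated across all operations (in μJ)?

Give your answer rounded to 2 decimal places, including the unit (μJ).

Initial: C1(4μF, Q=0μC, V=0.00V), C2(1μF, Q=13μC, V=13.00V), C3(1μF, Q=15μC, V=15.00V), C4(3μF, Q=16μC, V=5.33V)
Op 1: CLOSE 3-2: Q_total=28.00, C_total=2.00, V=14.00; Q3=14.00, Q2=14.00; dissipated=1.000
Op 2: CLOSE 2-3: Q_total=28.00, C_total=2.00, V=14.00; Q2=14.00, Q3=14.00; dissipated=0.000
Op 3: CLOSE 2-4: Q_total=30.00, C_total=4.00, V=7.50; Q2=7.50, Q4=22.50; dissipated=28.167
Op 4: CLOSE 1-3: Q_total=14.00, C_total=5.00, V=2.80; Q1=11.20, Q3=2.80; dissipated=78.400
Total dissipated: 107.567 μJ

Answer: 107.57 μJ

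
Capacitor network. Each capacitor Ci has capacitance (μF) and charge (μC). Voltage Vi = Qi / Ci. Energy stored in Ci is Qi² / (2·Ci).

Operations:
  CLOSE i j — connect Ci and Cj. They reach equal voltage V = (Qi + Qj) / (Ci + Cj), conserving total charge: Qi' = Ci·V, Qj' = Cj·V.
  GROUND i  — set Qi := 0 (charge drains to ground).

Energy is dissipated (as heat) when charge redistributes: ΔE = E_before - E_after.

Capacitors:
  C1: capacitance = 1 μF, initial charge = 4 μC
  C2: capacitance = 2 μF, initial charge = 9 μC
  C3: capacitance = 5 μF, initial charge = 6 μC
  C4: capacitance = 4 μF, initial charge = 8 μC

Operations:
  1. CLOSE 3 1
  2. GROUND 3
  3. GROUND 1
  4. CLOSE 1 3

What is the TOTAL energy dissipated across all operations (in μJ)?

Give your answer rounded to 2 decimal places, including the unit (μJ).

Initial: C1(1μF, Q=4μC, V=4.00V), C2(2μF, Q=9μC, V=4.50V), C3(5μF, Q=6μC, V=1.20V), C4(4μF, Q=8μC, V=2.00V)
Op 1: CLOSE 3-1: Q_total=10.00, C_total=6.00, V=1.67; Q3=8.33, Q1=1.67; dissipated=3.267
Op 2: GROUND 3: Q3=0; energy lost=6.944
Op 3: GROUND 1: Q1=0; energy lost=1.389
Op 4: CLOSE 1-3: Q_total=0.00, C_total=6.00, V=0.00; Q1=0.00, Q3=0.00; dissipated=0.000
Total dissipated: 11.600 μJ

Answer: 11.60 μJ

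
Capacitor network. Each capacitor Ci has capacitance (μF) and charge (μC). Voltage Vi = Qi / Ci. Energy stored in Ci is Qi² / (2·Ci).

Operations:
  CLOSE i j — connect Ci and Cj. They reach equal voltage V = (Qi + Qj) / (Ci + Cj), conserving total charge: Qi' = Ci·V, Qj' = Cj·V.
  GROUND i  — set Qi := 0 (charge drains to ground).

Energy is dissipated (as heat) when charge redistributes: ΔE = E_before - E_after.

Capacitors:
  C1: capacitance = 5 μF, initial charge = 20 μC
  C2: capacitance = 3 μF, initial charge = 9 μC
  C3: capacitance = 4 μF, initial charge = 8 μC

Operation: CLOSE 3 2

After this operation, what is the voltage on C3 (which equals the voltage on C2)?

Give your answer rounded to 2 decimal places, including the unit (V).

Initial: C1(5μF, Q=20μC, V=4.00V), C2(3μF, Q=9μC, V=3.00V), C3(4μF, Q=8μC, V=2.00V)
Op 1: CLOSE 3-2: Q_total=17.00, C_total=7.00, V=2.43; Q3=9.71, Q2=7.29; dissipated=0.857

Answer: 2.43 V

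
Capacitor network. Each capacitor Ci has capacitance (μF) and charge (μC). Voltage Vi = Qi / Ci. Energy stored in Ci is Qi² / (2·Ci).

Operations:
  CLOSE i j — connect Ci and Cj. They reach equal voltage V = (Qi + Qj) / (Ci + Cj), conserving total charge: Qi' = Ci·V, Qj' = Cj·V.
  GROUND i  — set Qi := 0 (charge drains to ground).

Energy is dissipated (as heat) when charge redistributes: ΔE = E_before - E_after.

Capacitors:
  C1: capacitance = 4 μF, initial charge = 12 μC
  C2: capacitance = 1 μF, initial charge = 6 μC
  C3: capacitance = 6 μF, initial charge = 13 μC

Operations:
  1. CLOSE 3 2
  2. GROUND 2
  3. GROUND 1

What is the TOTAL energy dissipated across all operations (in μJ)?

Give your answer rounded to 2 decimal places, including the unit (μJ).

Answer: 27.98 μJ

Derivation:
Initial: C1(4μF, Q=12μC, V=3.00V), C2(1μF, Q=6μC, V=6.00V), C3(6μF, Q=13μC, V=2.17V)
Op 1: CLOSE 3-2: Q_total=19.00, C_total=7.00, V=2.71; Q3=16.29, Q2=2.71; dissipated=6.298
Op 2: GROUND 2: Q2=0; energy lost=3.684
Op 3: GROUND 1: Q1=0; energy lost=18.000
Total dissipated: 27.981 μJ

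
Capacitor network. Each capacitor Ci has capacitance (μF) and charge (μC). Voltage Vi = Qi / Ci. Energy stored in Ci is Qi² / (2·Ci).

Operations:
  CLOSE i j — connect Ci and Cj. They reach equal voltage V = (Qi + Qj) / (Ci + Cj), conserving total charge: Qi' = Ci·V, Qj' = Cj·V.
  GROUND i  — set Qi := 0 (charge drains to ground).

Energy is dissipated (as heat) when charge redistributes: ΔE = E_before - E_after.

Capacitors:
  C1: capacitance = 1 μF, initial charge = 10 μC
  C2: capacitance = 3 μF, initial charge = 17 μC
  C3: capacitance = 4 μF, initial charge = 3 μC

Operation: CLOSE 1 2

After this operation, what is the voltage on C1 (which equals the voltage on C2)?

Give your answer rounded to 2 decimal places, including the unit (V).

Answer: 6.75 V

Derivation:
Initial: C1(1μF, Q=10μC, V=10.00V), C2(3μF, Q=17μC, V=5.67V), C3(4μF, Q=3μC, V=0.75V)
Op 1: CLOSE 1-2: Q_total=27.00, C_total=4.00, V=6.75; Q1=6.75, Q2=20.25; dissipated=7.042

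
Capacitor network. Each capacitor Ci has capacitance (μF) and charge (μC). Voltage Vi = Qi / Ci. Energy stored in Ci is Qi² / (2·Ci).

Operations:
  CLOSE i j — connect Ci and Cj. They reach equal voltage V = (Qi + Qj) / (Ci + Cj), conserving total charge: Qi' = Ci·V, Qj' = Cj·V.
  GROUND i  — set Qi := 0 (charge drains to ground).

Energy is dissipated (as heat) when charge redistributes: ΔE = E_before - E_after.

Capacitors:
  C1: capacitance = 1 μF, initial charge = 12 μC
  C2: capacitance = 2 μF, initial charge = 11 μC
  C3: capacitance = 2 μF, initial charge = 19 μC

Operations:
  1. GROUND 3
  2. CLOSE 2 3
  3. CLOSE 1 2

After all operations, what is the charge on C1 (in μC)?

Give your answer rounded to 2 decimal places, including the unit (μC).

Answer: 5.83 μC

Derivation:
Initial: C1(1μF, Q=12μC, V=12.00V), C2(2μF, Q=11μC, V=5.50V), C3(2μF, Q=19μC, V=9.50V)
Op 1: GROUND 3: Q3=0; energy lost=90.250
Op 2: CLOSE 2-3: Q_total=11.00, C_total=4.00, V=2.75; Q2=5.50, Q3=5.50; dissipated=15.125
Op 3: CLOSE 1-2: Q_total=17.50, C_total=3.00, V=5.83; Q1=5.83, Q2=11.67; dissipated=28.521
Final charges: Q1=5.83, Q2=11.67, Q3=5.50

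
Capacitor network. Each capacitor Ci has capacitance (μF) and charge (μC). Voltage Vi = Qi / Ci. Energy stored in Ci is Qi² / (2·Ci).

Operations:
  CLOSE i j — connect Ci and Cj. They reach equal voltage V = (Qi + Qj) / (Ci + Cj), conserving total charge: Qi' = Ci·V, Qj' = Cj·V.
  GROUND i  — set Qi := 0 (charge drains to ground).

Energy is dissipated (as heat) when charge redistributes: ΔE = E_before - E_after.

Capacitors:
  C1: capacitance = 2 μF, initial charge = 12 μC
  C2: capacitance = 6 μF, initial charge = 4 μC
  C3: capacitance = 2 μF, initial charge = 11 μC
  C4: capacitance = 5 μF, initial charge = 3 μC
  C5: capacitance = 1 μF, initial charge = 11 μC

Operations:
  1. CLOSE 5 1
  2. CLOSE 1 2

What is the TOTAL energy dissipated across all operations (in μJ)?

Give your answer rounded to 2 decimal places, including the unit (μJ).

Initial: C1(2μF, Q=12μC, V=6.00V), C2(6μF, Q=4μC, V=0.67V), C3(2μF, Q=11μC, V=5.50V), C4(5μF, Q=3μC, V=0.60V), C5(1μF, Q=11μC, V=11.00V)
Op 1: CLOSE 5-1: Q_total=23.00, C_total=3.00, V=7.67; Q5=7.67, Q1=15.33; dissipated=8.333
Op 2: CLOSE 1-2: Q_total=19.33, C_total=8.00, V=2.42; Q1=4.83, Q2=14.50; dissipated=36.750
Total dissipated: 45.083 μJ

Answer: 45.08 μJ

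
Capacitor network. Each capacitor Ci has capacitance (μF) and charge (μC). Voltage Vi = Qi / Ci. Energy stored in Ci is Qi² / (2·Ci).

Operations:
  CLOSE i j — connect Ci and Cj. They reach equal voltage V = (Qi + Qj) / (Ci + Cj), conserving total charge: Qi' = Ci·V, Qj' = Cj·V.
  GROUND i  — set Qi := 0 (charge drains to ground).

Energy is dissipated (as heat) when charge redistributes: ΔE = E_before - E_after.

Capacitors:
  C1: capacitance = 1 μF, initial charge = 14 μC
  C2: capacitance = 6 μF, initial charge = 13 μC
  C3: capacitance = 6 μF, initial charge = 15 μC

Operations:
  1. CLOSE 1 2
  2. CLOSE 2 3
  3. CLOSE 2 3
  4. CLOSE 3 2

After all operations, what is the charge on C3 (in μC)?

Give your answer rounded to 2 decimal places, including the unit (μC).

Initial: C1(1μF, Q=14μC, V=14.00V), C2(6μF, Q=13μC, V=2.17V), C3(6μF, Q=15μC, V=2.50V)
Op 1: CLOSE 1-2: Q_total=27.00, C_total=7.00, V=3.86; Q1=3.86, Q2=23.14; dissipated=60.012
Op 2: CLOSE 2-3: Q_total=38.14, C_total=12.00, V=3.18; Q2=19.07, Q3=19.07; dissipated=2.763
Op 3: CLOSE 2-3: Q_total=38.14, C_total=12.00, V=3.18; Q2=19.07, Q3=19.07; dissipated=0.000
Op 4: CLOSE 3-2: Q_total=38.14, C_total=12.00, V=3.18; Q3=19.07, Q2=19.07; dissipated=0.000
Final charges: Q1=3.86, Q2=19.07, Q3=19.07

Answer: 19.07 μC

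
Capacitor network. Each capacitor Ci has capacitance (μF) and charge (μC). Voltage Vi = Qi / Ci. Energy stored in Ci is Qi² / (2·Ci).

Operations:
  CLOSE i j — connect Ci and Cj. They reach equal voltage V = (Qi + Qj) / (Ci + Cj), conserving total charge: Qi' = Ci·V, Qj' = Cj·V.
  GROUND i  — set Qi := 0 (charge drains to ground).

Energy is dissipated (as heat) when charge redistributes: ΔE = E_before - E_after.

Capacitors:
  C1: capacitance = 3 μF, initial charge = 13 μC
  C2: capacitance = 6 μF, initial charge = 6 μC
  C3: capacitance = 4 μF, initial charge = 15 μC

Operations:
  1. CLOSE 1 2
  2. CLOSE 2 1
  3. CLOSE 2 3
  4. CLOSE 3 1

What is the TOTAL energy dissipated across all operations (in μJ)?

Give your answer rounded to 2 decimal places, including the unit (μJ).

Initial: C1(3μF, Q=13μC, V=4.33V), C2(6μF, Q=6μC, V=1.00V), C3(4μF, Q=15μC, V=3.75V)
Op 1: CLOSE 1-2: Q_total=19.00, C_total=9.00, V=2.11; Q1=6.33, Q2=12.67; dissipated=11.111
Op 2: CLOSE 2-1: Q_total=19.00, C_total=9.00, V=2.11; Q2=12.67, Q1=6.33; dissipated=0.000
Op 3: CLOSE 2-3: Q_total=27.67, C_total=10.00, V=2.77; Q2=16.60, Q3=11.07; dissipated=3.223
Op 4: CLOSE 3-1: Q_total=17.40, C_total=7.00, V=2.49; Q3=9.94, Q1=7.46; dissipated=0.368
Total dissipated: 14.703 μJ

Answer: 14.70 μJ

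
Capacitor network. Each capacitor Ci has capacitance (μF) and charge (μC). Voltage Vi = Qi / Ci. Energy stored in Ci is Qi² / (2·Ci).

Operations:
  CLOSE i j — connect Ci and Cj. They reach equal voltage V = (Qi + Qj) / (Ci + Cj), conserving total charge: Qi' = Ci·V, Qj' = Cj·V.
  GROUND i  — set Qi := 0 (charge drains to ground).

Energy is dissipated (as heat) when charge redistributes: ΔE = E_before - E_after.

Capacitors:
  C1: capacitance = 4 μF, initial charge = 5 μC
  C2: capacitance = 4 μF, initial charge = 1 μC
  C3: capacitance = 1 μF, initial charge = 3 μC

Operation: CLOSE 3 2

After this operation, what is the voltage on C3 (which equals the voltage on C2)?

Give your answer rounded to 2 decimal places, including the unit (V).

Answer: 0.80 V

Derivation:
Initial: C1(4μF, Q=5μC, V=1.25V), C2(4μF, Q=1μC, V=0.25V), C3(1μF, Q=3μC, V=3.00V)
Op 1: CLOSE 3-2: Q_total=4.00, C_total=5.00, V=0.80; Q3=0.80, Q2=3.20; dissipated=3.025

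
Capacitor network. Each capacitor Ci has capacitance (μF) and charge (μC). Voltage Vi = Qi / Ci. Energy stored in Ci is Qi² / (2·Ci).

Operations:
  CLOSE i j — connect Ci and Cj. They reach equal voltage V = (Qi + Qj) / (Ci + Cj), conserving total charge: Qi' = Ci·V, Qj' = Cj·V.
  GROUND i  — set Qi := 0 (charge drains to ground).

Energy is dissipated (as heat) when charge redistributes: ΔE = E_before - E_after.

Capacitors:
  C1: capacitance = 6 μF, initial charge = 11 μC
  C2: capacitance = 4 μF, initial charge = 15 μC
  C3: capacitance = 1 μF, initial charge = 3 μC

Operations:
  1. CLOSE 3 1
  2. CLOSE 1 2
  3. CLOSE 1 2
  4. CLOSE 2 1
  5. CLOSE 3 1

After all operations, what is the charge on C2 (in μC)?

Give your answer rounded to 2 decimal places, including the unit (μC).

Answer: 10.80 μC

Derivation:
Initial: C1(6μF, Q=11μC, V=1.83V), C2(4μF, Q=15μC, V=3.75V), C3(1μF, Q=3μC, V=3.00V)
Op 1: CLOSE 3-1: Q_total=14.00, C_total=7.00, V=2.00; Q3=2.00, Q1=12.00; dissipated=0.583
Op 2: CLOSE 1-2: Q_total=27.00, C_total=10.00, V=2.70; Q1=16.20, Q2=10.80; dissipated=3.675
Op 3: CLOSE 1-2: Q_total=27.00, C_total=10.00, V=2.70; Q1=16.20, Q2=10.80; dissipated=0.000
Op 4: CLOSE 2-1: Q_total=27.00, C_total=10.00, V=2.70; Q2=10.80, Q1=16.20; dissipated=0.000
Op 5: CLOSE 3-1: Q_total=18.20, C_total=7.00, V=2.60; Q3=2.60, Q1=15.60; dissipated=0.210
Final charges: Q1=15.60, Q2=10.80, Q3=2.60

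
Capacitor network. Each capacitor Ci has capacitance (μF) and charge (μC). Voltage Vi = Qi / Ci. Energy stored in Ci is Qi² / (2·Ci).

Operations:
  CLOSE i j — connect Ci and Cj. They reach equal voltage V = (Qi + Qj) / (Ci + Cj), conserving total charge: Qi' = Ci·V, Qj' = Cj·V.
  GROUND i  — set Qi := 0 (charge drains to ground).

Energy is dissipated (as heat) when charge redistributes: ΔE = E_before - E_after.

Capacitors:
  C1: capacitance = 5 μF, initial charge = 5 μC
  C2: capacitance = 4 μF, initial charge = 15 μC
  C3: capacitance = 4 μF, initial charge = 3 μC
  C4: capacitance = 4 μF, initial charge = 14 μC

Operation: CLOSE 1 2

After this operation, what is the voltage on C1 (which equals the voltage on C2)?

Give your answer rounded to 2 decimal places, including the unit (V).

Initial: C1(5μF, Q=5μC, V=1.00V), C2(4μF, Q=15μC, V=3.75V), C3(4μF, Q=3μC, V=0.75V), C4(4μF, Q=14μC, V=3.50V)
Op 1: CLOSE 1-2: Q_total=20.00, C_total=9.00, V=2.22; Q1=11.11, Q2=8.89; dissipated=8.403

Answer: 2.22 V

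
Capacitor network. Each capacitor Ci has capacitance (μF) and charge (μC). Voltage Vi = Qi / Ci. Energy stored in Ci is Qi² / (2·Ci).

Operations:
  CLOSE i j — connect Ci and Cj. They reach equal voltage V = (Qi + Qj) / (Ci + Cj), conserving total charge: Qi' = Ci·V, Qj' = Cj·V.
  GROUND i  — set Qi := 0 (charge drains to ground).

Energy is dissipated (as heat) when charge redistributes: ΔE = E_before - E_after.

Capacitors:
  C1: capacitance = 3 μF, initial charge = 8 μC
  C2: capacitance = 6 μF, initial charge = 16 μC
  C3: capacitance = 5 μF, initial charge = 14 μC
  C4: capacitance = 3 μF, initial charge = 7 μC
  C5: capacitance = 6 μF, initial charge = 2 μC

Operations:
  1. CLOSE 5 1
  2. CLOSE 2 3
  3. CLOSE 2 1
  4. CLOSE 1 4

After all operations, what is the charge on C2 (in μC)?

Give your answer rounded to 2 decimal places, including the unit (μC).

Answer: 13.13 μC

Derivation:
Initial: C1(3μF, Q=8μC, V=2.67V), C2(6μF, Q=16μC, V=2.67V), C3(5μF, Q=14μC, V=2.80V), C4(3μF, Q=7μC, V=2.33V), C5(6μF, Q=2μC, V=0.33V)
Op 1: CLOSE 5-1: Q_total=10.00, C_total=9.00, V=1.11; Q5=6.67, Q1=3.33; dissipated=5.444
Op 2: CLOSE 2-3: Q_total=30.00, C_total=11.00, V=2.73; Q2=16.36, Q3=13.64; dissipated=0.024
Op 3: CLOSE 2-1: Q_total=19.70, C_total=9.00, V=2.19; Q2=13.13, Q1=6.57; dissipated=2.612
Op 4: CLOSE 1-4: Q_total=13.57, C_total=6.00, V=2.26; Q1=6.78, Q4=6.78; dissipated=0.016
Final charges: Q1=6.78, Q2=13.13, Q3=13.64, Q4=6.78, Q5=6.67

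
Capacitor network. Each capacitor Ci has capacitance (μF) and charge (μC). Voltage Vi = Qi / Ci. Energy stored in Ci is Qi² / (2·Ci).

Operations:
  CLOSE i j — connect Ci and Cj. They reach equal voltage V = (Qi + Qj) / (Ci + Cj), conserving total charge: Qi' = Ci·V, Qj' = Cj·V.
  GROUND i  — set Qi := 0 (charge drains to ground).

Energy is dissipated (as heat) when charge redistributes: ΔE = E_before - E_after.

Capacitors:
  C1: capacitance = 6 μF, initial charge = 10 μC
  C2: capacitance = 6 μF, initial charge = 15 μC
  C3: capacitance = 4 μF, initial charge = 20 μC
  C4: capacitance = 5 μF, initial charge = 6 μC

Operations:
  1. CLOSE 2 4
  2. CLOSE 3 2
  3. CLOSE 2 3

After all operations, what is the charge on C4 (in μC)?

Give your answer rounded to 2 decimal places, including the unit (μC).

Initial: C1(6μF, Q=10μC, V=1.67V), C2(6μF, Q=15μC, V=2.50V), C3(4μF, Q=20μC, V=5.00V), C4(5μF, Q=6μC, V=1.20V)
Op 1: CLOSE 2-4: Q_total=21.00, C_total=11.00, V=1.91; Q2=11.45, Q4=9.55; dissipated=2.305
Op 2: CLOSE 3-2: Q_total=31.45, C_total=10.00, V=3.15; Q3=12.58, Q2=18.87; dissipated=11.464
Op 3: CLOSE 2-3: Q_total=31.45, C_total=10.00, V=3.15; Q2=18.87, Q3=12.58; dissipated=0.000
Final charges: Q1=10.00, Q2=18.87, Q3=12.58, Q4=9.55

Answer: 9.55 μC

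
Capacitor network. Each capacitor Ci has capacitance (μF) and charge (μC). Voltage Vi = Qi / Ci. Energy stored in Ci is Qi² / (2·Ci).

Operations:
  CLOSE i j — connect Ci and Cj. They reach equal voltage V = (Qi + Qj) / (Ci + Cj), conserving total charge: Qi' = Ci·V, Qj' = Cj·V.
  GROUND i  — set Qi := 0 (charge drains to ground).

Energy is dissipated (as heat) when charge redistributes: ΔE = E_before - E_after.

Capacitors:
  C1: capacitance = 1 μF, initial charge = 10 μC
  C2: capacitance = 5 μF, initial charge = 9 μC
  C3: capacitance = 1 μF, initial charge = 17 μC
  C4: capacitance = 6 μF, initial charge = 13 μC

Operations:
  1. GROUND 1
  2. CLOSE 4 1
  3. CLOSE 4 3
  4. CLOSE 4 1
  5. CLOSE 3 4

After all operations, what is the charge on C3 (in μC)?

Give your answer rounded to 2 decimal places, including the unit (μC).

Answer: 3.76 μC

Derivation:
Initial: C1(1μF, Q=10μC, V=10.00V), C2(5μF, Q=9μC, V=1.80V), C3(1μF, Q=17μC, V=17.00V), C4(6μF, Q=13μC, V=2.17V)
Op 1: GROUND 1: Q1=0; energy lost=50.000
Op 2: CLOSE 4-1: Q_total=13.00, C_total=7.00, V=1.86; Q4=11.14, Q1=1.86; dissipated=2.012
Op 3: CLOSE 4-3: Q_total=28.14, C_total=7.00, V=4.02; Q4=24.12, Q3=4.02; dissipated=98.274
Op 4: CLOSE 4-1: Q_total=25.98, C_total=7.00, V=3.71; Q4=22.27, Q1=3.71; dissipated=2.006
Op 5: CLOSE 3-4: Q_total=26.29, C_total=7.00, V=3.76; Q3=3.76, Q4=22.53; dissipated=0.041
Final charges: Q1=3.71, Q2=9.00, Q3=3.76, Q4=22.53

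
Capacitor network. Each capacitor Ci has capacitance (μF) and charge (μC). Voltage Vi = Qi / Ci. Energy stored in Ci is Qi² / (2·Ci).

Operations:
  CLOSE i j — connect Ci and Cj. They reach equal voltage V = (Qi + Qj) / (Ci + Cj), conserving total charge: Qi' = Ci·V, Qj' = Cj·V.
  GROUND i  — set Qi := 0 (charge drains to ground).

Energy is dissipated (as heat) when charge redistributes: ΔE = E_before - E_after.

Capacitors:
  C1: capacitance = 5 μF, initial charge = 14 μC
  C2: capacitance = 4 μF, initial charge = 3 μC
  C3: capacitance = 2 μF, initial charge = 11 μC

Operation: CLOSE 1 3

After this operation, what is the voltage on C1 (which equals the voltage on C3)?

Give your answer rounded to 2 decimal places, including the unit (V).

Initial: C1(5μF, Q=14μC, V=2.80V), C2(4μF, Q=3μC, V=0.75V), C3(2μF, Q=11μC, V=5.50V)
Op 1: CLOSE 1-3: Q_total=25.00, C_total=7.00, V=3.57; Q1=17.86, Q3=7.14; dissipated=5.207

Answer: 3.57 V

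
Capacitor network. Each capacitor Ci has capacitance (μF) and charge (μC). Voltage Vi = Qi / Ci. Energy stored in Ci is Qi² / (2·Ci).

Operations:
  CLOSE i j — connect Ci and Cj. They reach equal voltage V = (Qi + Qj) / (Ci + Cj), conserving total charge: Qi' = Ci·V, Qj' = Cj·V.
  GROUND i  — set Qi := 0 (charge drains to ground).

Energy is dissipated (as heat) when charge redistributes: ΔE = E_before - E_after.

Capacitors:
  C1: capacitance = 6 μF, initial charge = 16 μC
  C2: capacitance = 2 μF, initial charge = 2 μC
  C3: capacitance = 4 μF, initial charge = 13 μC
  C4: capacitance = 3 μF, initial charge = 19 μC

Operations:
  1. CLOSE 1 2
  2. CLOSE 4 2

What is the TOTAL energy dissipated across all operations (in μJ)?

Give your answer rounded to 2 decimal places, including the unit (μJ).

Initial: C1(6μF, Q=16μC, V=2.67V), C2(2μF, Q=2μC, V=1.00V), C3(4μF, Q=13μC, V=3.25V), C4(3μF, Q=19μC, V=6.33V)
Op 1: CLOSE 1-2: Q_total=18.00, C_total=8.00, V=2.25; Q1=13.50, Q2=4.50; dissipated=2.083
Op 2: CLOSE 4-2: Q_total=23.50, C_total=5.00, V=4.70; Q4=14.10, Q2=9.40; dissipated=10.004
Total dissipated: 12.088 μJ

Answer: 12.09 μJ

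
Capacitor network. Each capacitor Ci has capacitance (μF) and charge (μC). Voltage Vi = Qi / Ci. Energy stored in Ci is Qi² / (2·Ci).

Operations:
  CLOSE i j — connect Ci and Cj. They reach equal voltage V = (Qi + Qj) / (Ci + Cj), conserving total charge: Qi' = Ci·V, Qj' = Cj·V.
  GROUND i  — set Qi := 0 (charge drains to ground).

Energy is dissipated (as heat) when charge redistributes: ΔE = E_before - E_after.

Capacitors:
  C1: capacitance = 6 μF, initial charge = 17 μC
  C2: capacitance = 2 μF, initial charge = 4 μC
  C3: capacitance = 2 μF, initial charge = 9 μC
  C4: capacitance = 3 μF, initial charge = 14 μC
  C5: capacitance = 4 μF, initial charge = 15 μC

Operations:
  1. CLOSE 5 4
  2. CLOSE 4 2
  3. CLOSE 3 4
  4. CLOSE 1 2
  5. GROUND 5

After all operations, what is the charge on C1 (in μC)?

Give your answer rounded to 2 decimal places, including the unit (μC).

Answer: 17.68 μC

Derivation:
Initial: C1(6μF, Q=17μC, V=2.83V), C2(2μF, Q=4μC, V=2.00V), C3(2μF, Q=9μC, V=4.50V), C4(3μF, Q=14μC, V=4.67V), C5(4μF, Q=15μC, V=3.75V)
Op 1: CLOSE 5-4: Q_total=29.00, C_total=7.00, V=4.14; Q5=16.57, Q4=12.43; dissipated=0.720
Op 2: CLOSE 4-2: Q_total=16.43, C_total=5.00, V=3.29; Q4=9.86, Q2=6.57; dissipated=2.755
Op 3: CLOSE 3-4: Q_total=18.86, C_total=5.00, V=3.77; Q3=7.54, Q4=11.31; dissipated=0.885
Op 4: CLOSE 1-2: Q_total=23.57, C_total=8.00, V=2.95; Q1=17.68, Q2=5.89; dissipated=0.153
Op 5: GROUND 5: Q5=0; energy lost=34.327
Final charges: Q1=17.68, Q2=5.89, Q3=7.54, Q4=11.31, Q5=0.00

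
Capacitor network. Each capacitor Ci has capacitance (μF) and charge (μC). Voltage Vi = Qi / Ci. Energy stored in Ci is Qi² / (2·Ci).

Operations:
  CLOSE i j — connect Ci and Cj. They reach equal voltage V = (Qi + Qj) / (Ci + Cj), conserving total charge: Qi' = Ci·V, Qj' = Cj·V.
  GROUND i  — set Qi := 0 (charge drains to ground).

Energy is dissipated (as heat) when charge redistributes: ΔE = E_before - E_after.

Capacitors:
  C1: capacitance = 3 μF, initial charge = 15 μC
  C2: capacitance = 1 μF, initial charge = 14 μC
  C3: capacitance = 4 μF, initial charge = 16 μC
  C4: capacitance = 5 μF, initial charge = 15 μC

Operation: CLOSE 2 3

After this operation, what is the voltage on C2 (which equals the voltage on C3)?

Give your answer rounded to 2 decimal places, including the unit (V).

Initial: C1(3μF, Q=15μC, V=5.00V), C2(1μF, Q=14μC, V=14.00V), C3(4μF, Q=16μC, V=4.00V), C4(5μF, Q=15μC, V=3.00V)
Op 1: CLOSE 2-3: Q_total=30.00, C_total=5.00, V=6.00; Q2=6.00, Q3=24.00; dissipated=40.000

Answer: 6.00 V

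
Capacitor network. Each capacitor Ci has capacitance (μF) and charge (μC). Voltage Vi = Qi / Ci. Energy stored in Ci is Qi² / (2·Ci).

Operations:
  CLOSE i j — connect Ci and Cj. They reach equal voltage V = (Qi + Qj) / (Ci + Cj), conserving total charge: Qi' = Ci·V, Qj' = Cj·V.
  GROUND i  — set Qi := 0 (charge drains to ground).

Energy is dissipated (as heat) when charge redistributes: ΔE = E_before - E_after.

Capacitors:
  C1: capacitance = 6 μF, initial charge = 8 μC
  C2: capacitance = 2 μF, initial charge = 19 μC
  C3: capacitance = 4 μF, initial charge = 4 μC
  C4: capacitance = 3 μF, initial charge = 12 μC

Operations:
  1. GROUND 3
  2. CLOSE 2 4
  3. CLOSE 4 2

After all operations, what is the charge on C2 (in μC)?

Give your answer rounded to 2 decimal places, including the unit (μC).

Initial: C1(6μF, Q=8μC, V=1.33V), C2(2μF, Q=19μC, V=9.50V), C3(4μF, Q=4μC, V=1.00V), C4(3μF, Q=12μC, V=4.00V)
Op 1: GROUND 3: Q3=0; energy lost=2.000
Op 2: CLOSE 2-4: Q_total=31.00, C_total=5.00, V=6.20; Q2=12.40, Q4=18.60; dissipated=18.150
Op 3: CLOSE 4-2: Q_total=31.00, C_total=5.00, V=6.20; Q4=18.60, Q2=12.40; dissipated=0.000
Final charges: Q1=8.00, Q2=12.40, Q3=0.00, Q4=18.60

Answer: 12.40 μC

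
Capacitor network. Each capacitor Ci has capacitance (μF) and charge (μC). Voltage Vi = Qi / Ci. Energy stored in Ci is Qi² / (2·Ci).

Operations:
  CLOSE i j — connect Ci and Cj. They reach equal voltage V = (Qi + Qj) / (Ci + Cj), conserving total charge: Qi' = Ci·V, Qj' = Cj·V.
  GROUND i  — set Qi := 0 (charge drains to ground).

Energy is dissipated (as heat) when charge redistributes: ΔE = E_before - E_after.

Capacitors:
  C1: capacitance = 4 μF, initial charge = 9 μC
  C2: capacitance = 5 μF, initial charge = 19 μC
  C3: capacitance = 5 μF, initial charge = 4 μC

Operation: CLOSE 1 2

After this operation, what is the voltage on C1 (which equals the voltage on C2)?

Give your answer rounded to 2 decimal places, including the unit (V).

Initial: C1(4μF, Q=9μC, V=2.25V), C2(5μF, Q=19μC, V=3.80V), C3(5μF, Q=4μC, V=0.80V)
Op 1: CLOSE 1-2: Q_total=28.00, C_total=9.00, V=3.11; Q1=12.44, Q2=15.56; dissipated=2.669

Answer: 3.11 V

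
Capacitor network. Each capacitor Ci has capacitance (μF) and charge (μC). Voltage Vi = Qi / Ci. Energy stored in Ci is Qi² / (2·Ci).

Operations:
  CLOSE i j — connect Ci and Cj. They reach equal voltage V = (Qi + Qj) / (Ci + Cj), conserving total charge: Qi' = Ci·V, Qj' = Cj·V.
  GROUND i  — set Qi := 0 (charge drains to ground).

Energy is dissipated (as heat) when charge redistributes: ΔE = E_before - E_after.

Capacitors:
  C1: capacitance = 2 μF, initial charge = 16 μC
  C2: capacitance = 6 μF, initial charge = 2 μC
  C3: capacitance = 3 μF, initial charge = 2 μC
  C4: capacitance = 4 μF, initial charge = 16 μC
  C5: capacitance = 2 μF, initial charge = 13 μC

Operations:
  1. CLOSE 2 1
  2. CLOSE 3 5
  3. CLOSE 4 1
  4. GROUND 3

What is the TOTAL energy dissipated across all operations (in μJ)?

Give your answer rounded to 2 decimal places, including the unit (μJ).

Initial: C1(2μF, Q=16μC, V=8.00V), C2(6μF, Q=2μC, V=0.33V), C3(3μF, Q=2μC, V=0.67V), C4(4μF, Q=16μC, V=4.00V), C5(2μF, Q=13μC, V=6.50V)
Op 1: CLOSE 2-1: Q_total=18.00, C_total=8.00, V=2.25; Q2=13.50, Q1=4.50; dissipated=44.083
Op 2: CLOSE 3-5: Q_total=15.00, C_total=5.00, V=3.00; Q3=9.00, Q5=6.00; dissipated=20.417
Op 3: CLOSE 4-1: Q_total=20.50, C_total=6.00, V=3.42; Q4=13.67, Q1=6.83; dissipated=2.042
Op 4: GROUND 3: Q3=0; energy lost=13.500
Total dissipated: 80.042 μJ

Answer: 80.04 μJ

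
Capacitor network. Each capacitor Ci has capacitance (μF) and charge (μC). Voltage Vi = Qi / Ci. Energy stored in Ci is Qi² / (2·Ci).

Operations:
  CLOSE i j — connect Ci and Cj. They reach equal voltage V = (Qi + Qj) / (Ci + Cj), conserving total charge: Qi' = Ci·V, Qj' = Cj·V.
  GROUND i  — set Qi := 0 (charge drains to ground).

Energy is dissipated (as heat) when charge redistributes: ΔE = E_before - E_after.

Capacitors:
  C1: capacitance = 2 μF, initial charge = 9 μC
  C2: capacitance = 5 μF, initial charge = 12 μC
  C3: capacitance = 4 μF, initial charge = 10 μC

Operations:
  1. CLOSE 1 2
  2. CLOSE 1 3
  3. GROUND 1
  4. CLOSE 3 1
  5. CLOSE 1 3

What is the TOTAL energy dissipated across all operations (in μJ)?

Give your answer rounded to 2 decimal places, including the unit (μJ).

Initial: C1(2μF, Q=9μC, V=4.50V), C2(5μF, Q=12μC, V=2.40V), C3(4μF, Q=10μC, V=2.50V)
Op 1: CLOSE 1-2: Q_total=21.00, C_total=7.00, V=3.00; Q1=6.00, Q2=15.00; dissipated=3.150
Op 2: CLOSE 1-3: Q_total=16.00, C_total=6.00, V=2.67; Q1=5.33, Q3=10.67; dissipated=0.167
Op 3: GROUND 1: Q1=0; energy lost=7.111
Op 4: CLOSE 3-1: Q_total=10.67, C_total=6.00, V=1.78; Q3=7.11, Q1=3.56; dissipated=4.741
Op 5: CLOSE 1-3: Q_total=10.67, C_total=6.00, V=1.78; Q1=3.56, Q3=7.11; dissipated=0.000
Total dissipated: 15.169 μJ

Answer: 15.17 μJ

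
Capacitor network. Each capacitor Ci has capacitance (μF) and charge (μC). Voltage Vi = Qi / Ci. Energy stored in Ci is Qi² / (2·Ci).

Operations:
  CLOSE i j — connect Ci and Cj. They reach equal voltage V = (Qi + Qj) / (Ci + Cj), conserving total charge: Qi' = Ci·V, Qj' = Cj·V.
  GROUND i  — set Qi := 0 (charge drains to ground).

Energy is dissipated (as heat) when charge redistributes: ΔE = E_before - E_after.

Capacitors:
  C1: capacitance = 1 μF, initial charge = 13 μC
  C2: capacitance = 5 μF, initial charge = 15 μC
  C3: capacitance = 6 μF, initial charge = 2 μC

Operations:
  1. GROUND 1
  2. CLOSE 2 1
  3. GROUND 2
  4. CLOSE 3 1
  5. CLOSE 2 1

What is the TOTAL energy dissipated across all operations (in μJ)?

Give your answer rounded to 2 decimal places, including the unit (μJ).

Initial: C1(1μF, Q=13μC, V=13.00V), C2(5μF, Q=15μC, V=3.00V), C3(6μF, Q=2μC, V=0.33V)
Op 1: GROUND 1: Q1=0; energy lost=84.500
Op 2: CLOSE 2-1: Q_total=15.00, C_total=6.00, V=2.50; Q2=12.50, Q1=2.50; dissipated=3.750
Op 3: GROUND 2: Q2=0; energy lost=15.625
Op 4: CLOSE 3-1: Q_total=4.50, C_total=7.00, V=0.64; Q3=3.86, Q1=0.64; dissipated=2.012
Op 5: CLOSE 2-1: Q_total=0.64, C_total=6.00, V=0.11; Q2=0.54, Q1=0.11; dissipated=0.172
Total dissipated: 106.059 μJ

Answer: 106.06 μJ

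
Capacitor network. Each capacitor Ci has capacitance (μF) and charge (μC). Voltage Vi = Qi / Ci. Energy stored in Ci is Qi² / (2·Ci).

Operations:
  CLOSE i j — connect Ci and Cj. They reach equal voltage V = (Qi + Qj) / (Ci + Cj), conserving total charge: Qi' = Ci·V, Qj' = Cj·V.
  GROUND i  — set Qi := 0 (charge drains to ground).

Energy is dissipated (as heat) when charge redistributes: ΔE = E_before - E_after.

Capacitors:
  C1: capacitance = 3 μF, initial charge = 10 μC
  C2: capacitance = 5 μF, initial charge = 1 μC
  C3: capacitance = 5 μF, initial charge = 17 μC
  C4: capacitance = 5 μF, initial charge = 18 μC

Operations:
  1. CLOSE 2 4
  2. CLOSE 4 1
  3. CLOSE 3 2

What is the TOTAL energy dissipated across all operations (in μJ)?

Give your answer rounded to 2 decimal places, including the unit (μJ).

Initial: C1(3μF, Q=10μC, V=3.33V), C2(5μF, Q=1μC, V=0.20V), C3(5μF, Q=17μC, V=3.40V), C4(5μF, Q=18μC, V=3.60V)
Op 1: CLOSE 2-4: Q_total=19.00, C_total=10.00, V=1.90; Q2=9.50, Q4=9.50; dissipated=14.450
Op 2: CLOSE 4-1: Q_total=19.50, C_total=8.00, V=2.44; Q4=12.19, Q1=7.31; dissipated=1.926
Op 3: CLOSE 3-2: Q_total=26.50, C_total=10.00, V=2.65; Q3=13.25, Q2=13.25; dissipated=2.812
Total dissipated: 19.189 μJ

Answer: 19.19 μJ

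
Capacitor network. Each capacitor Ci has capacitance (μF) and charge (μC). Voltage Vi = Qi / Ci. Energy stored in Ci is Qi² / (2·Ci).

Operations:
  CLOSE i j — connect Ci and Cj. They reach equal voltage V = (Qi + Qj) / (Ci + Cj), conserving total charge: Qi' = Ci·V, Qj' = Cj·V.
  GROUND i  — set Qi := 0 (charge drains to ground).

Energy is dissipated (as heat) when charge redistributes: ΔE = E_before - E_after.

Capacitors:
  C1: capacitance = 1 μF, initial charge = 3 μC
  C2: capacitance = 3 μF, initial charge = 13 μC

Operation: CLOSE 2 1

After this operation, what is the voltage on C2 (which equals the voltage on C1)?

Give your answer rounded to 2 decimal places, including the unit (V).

Initial: C1(1μF, Q=3μC, V=3.00V), C2(3μF, Q=13μC, V=4.33V)
Op 1: CLOSE 2-1: Q_total=16.00, C_total=4.00, V=4.00; Q2=12.00, Q1=4.00; dissipated=0.667

Answer: 4.00 V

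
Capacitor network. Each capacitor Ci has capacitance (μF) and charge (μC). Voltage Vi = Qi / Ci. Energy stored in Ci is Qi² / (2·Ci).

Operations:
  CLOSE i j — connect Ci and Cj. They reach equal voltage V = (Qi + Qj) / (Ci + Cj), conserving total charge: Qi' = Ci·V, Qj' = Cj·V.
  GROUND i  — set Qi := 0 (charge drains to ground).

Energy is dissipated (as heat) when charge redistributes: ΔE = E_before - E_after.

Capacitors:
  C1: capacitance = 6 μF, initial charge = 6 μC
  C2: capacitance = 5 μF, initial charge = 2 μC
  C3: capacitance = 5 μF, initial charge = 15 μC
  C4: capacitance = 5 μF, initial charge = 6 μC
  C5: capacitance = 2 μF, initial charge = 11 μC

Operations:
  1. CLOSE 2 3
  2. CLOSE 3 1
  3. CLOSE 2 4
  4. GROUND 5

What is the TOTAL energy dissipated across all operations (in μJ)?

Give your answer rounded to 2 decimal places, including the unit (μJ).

Initial: C1(6μF, Q=6μC, V=1.00V), C2(5μF, Q=2μC, V=0.40V), C3(5μF, Q=15μC, V=3.00V), C4(5μF, Q=6μC, V=1.20V), C5(2μF, Q=11μC, V=5.50V)
Op 1: CLOSE 2-3: Q_total=17.00, C_total=10.00, V=1.70; Q2=8.50, Q3=8.50; dissipated=8.450
Op 2: CLOSE 3-1: Q_total=14.50, C_total=11.00, V=1.32; Q3=6.59, Q1=7.91; dissipated=0.668
Op 3: CLOSE 2-4: Q_total=14.50, C_total=10.00, V=1.45; Q2=7.25, Q4=7.25; dissipated=0.312
Op 4: GROUND 5: Q5=0; energy lost=30.250
Total dissipated: 39.681 μJ

Answer: 39.68 μJ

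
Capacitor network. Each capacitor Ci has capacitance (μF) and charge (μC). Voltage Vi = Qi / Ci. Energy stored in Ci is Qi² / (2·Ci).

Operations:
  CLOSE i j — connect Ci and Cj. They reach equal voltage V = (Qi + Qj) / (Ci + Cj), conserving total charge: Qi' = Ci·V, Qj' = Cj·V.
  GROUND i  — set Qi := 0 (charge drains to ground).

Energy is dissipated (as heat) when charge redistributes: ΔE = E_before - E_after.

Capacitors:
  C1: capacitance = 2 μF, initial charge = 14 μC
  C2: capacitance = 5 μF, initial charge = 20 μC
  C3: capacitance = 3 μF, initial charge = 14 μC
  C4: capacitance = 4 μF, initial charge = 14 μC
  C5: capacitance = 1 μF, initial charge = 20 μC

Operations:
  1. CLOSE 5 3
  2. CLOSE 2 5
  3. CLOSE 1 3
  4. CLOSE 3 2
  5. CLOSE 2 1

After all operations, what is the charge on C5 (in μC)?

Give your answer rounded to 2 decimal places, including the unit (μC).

Answer: 4.75 μC

Derivation:
Initial: C1(2μF, Q=14μC, V=7.00V), C2(5μF, Q=20μC, V=4.00V), C3(3μF, Q=14μC, V=4.67V), C4(4μF, Q=14μC, V=3.50V), C5(1μF, Q=20μC, V=20.00V)
Op 1: CLOSE 5-3: Q_total=34.00, C_total=4.00, V=8.50; Q5=8.50, Q3=25.50; dissipated=88.167
Op 2: CLOSE 2-5: Q_total=28.50, C_total=6.00, V=4.75; Q2=23.75, Q5=4.75; dissipated=8.438
Op 3: CLOSE 1-3: Q_total=39.50, C_total=5.00, V=7.90; Q1=15.80, Q3=23.70; dissipated=1.350
Op 4: CLOSE 3-2: Q_total=47.45, C_total=8.00, V=5.93; Q3=17.79, Q2=29.66; dissipated=9.302
Op 5: CLOSE 2-1: Q_total=45.46, C_total=7.00, V=6.49; Q2=32.47, Q1=12.99; dissipated=2.769
Final charges: Q1=12.99, Q2=32.47, Q3=17.79, Q4=14.00, Q5=4.75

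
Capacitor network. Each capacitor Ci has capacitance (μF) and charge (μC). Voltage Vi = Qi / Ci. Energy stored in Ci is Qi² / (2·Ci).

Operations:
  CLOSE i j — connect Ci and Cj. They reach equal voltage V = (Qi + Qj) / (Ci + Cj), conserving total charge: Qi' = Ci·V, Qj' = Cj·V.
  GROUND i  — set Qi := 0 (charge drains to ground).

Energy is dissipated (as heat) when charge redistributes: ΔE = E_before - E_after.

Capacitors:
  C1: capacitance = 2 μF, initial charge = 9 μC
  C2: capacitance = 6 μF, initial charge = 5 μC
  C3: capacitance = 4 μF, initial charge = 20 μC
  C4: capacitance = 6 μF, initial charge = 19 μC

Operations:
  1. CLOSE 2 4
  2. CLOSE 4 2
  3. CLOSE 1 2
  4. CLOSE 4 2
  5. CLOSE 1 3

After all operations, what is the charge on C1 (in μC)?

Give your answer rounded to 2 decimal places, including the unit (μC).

Initial: C1(2μF, Q=9μC, V=4.50V), C2(6μF, Q=5μC, V=0.83V), C3(4μF, Q=20μC, V=5.00V), C4(6μF, Q=19μC, V=3.17V)
Op 1: CLOSE 2-4: Q_total=24.00, C_total=12.00, V=2.00; Q2=12.00, Q4=12.00; dissipated=8.167
Op 2: CLOSE 4-2: Q_total=24.00, C_total=12.00, V=2.00; Q4=12.00, Q2=12.00; dissipated=0.000
Op 3: CLOSE 1-2: Q_total=21.00, C_total=8.00, V=2.62; Q1=5.25, Q2=15.75; dissipated=4.688
Op 4: CLOSE 4-2: Q_total=27.75, C_total=12.00, V=2.31; Q4=13.88, Q2=13.88; dissipated=0.586
Op 5: CLOSE 1-3: Q_total=25.25, C_total=6.00, V=4.21; Q1=8.42, Q3=16.83; dissipated=3.760
Final charges: Q1=8.42, Q2=13.88, Q3=16.83, Q4=13.88

Answer: 8.42 μC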